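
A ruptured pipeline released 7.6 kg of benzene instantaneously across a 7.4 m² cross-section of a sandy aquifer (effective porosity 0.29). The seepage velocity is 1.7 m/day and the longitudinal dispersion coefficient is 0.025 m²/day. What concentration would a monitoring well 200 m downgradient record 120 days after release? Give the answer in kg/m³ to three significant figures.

For an instantaneous plane source, C(x,t) = M/(n_e·A·√(4πDt)) · exp(−(x−vt)²/(4Dt)), with n_e·A the pore (flow) area.
Plume center vt = 1.7 × 120 = 204 m, so the well at 200 m is 4 m upgradient of the peak.
√(4πDt) = 6.140 m, giving peak height M/(n_e·A·√(4πDt)) = 7.6/(0.29 × 7.4 × 6.140) = 0.5768 kg/m³.
(x−vt)²/(4Dt) = (-4)²/(4 × 0.025 × 120) = 1.333; exp(−1.333) = 0.2637.
C = 0.5768 × 0.2637 = 0.152 kg/m³.

0.152 kg/m³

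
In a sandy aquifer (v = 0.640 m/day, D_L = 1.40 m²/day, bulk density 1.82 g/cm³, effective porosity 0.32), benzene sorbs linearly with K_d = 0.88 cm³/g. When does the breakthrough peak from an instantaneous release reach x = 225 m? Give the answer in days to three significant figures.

Retardation factor R = 1 + ρ_b·K_d/n = 1 + 1.82 × 0.88/0.32 = 6.005.
Sorption retards both mechanisms: v_R = v/R = 0.1066 m/day, D_R = D/R = 0.2331 m²/day.
Peak time from v_R²t² + 2D_R t − x² = 0: t = (√(D_R² + v_R²x²) − D_R)/v_R².
√(D_R² + v_R²x²) = √(0.2331² + 0.1066² × 225²) = 23.99; v_R² = 0.01136.
t = (23.99 − 0.2331)/0.01136 = 2090 days.

2090 days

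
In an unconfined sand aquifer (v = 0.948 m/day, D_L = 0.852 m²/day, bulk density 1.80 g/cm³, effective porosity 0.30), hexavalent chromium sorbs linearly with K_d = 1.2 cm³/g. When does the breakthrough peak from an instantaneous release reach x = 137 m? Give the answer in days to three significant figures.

Retardation factor R = 1 + ρ_b·K_d/n = 1 + 1.80 × 1.2/0.30 = 8.200.
Sorption retards both mechanisms: v_R = v/R = 0.1156 m/day, D_R = D/R = 0.1039 m²/day.
Peak time from v_R²t² + 2D_R t − x² = 0: t = (√(D_R² + v_R²x²) − D_R)/v_R².
√(D_R² + v_R²x²) = √(0.1039² + 0.1156² × 137²) = 15.84; v_R² = 0.01336.
t = (15.84 − 0.1039)/0.01336 = 1180 days.

1180 days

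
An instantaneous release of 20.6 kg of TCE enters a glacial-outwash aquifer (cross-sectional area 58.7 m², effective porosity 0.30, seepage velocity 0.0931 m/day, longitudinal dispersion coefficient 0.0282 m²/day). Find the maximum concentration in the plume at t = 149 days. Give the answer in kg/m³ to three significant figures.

0.161 kg/m³

The peak of an instantaneous 1D plume sits at x = vt; there the Gaussian factor is 1 and C_max = M/(n_e·A·√(4πDt)), where n_e·A is the pore area the mass is dissolved in.
√(4πDt) = √(4π × 0.0282 × 149) = 7.266 m, so C_max = 20.6/(0.30 × 58.7 × 7.266) = 0.161 kg/m³.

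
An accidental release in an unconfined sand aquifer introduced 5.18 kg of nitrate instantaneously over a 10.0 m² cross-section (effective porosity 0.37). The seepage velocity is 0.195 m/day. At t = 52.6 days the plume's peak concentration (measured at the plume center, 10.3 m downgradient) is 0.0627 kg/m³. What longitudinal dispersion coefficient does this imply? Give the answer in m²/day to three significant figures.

0.754 m²/day

At the plume center C_max = M/(n_e·A·√(4πDt)), so D = M²/(4πt·(n_e·A·C_max)²).
n_e·A·C_max = 0.37 × 10.0 × 0.0627 = 0.2320 kg/m.
D = 5.18²/(4π × 52.6 × 0.2320²) = 0.754 m²/day.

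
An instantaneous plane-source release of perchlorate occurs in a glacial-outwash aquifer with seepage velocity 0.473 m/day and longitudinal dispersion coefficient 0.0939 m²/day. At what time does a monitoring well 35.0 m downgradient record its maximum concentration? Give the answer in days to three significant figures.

For the 1D instantaneous-source solution, setting ∂C/∂t = 0 at fixed x gives v²t² + 2Dt − x² = 0, so t = (√(D² + v²x²) − D)/v².
√(D² + v²x²) = √(0.0939² + 0.473² × 35.0²) = 16.56; v² = 0.223729.
t = (16.56 − 0.0939)/0.223729 = 73.6 days (vs. the pure-advection estimate x/v = 74.0 d).

73.6 days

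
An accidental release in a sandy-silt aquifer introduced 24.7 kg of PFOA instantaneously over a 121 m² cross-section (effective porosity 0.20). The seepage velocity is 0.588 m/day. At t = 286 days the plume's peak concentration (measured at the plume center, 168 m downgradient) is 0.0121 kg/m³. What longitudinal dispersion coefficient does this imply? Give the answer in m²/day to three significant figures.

1.98 m²/day

At the plume center C_max = M/(n_e·A·√(4πDt)), so D = M²/(4πt·(n_e·A·C_max)²).
n_e·A·C_max = 0.20 × 121 × 0.0121 = 0.2928 kg/m.
D = 24.7²/(4π × 286 × 0.2928²) = 1.98 m²/day.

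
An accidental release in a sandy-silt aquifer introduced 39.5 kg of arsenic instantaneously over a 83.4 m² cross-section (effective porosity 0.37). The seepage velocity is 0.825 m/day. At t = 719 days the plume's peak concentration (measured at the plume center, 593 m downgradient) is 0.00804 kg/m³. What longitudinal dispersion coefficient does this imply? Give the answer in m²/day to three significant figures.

2.81 m²/day

At the plume center C_max = M/(n_e·A·√(4πDt)), so D = M²/(4πt·(n_e·A·C_max)²).
n_e·A·C_max = 0.37 × 83.4 × 0.00804 = 0.2481 kg/m.
D = 39.5²/(4π × 719 × 0.2481²) = 2.81 m²/day.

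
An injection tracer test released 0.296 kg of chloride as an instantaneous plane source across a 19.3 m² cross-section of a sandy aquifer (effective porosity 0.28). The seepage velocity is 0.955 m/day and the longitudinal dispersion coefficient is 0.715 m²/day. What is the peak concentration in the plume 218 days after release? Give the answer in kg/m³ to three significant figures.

The peak of an instantaneous 1D plume sits at x = vt; there the Gaussian factor is 1 and C_max = M/(n_e·A·√(4πDt)), where n_e·A is the pore area the mass is dissolved in.
√(4πDt) = √(4π × 0.715 × 218) = 44.26 m, so C_max = 0.296/(0.28 × 19.3 × 44.26) = 0.00124 kg/m³.

0.00124 kg/m³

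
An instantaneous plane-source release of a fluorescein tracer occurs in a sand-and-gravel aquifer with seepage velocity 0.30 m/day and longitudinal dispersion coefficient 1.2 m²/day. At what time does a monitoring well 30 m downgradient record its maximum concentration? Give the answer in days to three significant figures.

For the 1D instantaneous-source solution, setting ∂C/∂t = 0 at fixed x gives v²t² + 2Dt − x² = 0, so t = (√(D² + v²x²) − D)/v².
√(D² + v²x²) = √(1.2² + 0.30² × 30²) = 9.080; v² = 0.09.
t = (9.080 − 1.2)/0.09 = 87.6 days (vs. the pure-advection estimate x/v = 100 d).

87.6 days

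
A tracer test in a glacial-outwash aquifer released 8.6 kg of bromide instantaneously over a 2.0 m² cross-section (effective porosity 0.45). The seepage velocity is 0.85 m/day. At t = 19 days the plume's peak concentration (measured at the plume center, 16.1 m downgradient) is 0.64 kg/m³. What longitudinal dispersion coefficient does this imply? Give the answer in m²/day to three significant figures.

0.934 m²/day

At the plume center C_max = M/(n_e·A·√(4πDt)), so D = M²/(4πt·(n_e·A·C_max)²).
n_e·A·C_max = 0.45 × 2.0 × 0.64 = 0.5760 kg/m.
D = 8.6²/(4π × 19 × 0.5760²) = 0.934 m²/day.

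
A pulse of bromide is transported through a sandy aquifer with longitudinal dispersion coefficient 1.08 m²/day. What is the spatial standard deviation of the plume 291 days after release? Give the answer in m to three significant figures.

Dispersive spreading gives a Gaussian with σ² = 2Dt; advection only shifts the center.
σ = √(2 × 1.08 × 291) = 25.1 m.

25.1 m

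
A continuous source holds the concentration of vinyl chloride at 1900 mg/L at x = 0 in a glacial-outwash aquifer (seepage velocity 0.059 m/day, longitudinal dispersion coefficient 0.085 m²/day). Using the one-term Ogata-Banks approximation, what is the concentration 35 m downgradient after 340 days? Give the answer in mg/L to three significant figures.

For a continuous step input, C/C₀ ≈ ½·erfc((x−vt)/(2√(Dt))).
vt = 0.059 × 340 = 20.06 m and 2√(Dt) = 2√(0.085 × 340) = 10.75 m.
Argument (x−vt)/(2√(Dt)) = (35 − 20.06)/10.75 = 1.390; ½·erfc(1.390) = 0.02466.
C = 1900 × 0.02466 = 46.9 mg/L.

46.9 mg/L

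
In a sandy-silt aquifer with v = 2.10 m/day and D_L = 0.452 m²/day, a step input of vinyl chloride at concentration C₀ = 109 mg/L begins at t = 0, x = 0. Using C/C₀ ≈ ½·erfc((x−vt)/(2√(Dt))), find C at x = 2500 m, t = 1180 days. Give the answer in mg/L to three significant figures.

For a continuous step input, C/C₀ ≈ ½·erfc((x−vt)/(2√(Dt))).
vt = 2.10 × 1180 = 2478 m and 2√(Dt) = 2√(0.452 × 1180) = 46.19 m.
Argument (x−vt)/(2√(Dt)) = (2500 − 2478)/46.19 = 0.4763; ½·erfc(0.4763) = 0.2503.
C = 109 × 0.2503 = 27.3 mg/L.

27.3 mg/L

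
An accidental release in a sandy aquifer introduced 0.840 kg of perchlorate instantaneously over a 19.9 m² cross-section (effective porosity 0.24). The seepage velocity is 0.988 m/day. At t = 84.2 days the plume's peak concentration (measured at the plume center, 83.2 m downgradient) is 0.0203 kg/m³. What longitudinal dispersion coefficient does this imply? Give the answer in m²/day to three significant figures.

At the plume center C_max = M/(n_e·A·√(4πDt)), so D = M²/(4πt·(n_e·A·C_max)²).
n_e·A·C_max = 0.24 × 19.9 × 0.0203 = 0.09695 kg/m.
D = 0.840²/(4π × 84.2 × 0.09695²) = 0.0709 m²/day.

0.0709 m²/day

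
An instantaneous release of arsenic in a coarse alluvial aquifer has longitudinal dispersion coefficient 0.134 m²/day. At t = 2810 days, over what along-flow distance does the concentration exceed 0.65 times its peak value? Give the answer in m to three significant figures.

50.9 m

The plume is Gaussian with σ = √(2Dt) = √(2 × 0.134 × 2810) = 27.44 m.
C/C_peak = exp(−Δx²/(2σ²)) = 0.65 ⇒ Δx = σ·√(−2 ln 0.65) = 27.44 × 0.9282 = 25.47 m.
Width = 2Δx = 50.9 m.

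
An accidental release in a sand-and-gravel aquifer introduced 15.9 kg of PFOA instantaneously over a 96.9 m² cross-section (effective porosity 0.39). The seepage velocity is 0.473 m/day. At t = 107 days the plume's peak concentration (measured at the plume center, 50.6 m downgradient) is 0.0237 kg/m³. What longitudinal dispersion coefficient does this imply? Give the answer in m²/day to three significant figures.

At the plume center C_max = M/(n_e·A·√(4πDt)), so D = M²/(4πt·(n_e·A·C_max)²).
n_e·A·C_max = 0.39 × 96.9 × 0.0237 = 0.8956 kg/m.
D = 15.9²/(4π × 107 × 0.8956²) = 0.234 m²/day.

0.234 m²/day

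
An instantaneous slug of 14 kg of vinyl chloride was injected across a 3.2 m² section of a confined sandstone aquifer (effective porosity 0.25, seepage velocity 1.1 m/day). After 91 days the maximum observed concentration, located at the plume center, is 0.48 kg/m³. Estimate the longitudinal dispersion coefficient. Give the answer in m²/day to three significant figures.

At the plume center C_max = M/(n_e·A·√(4πDt)), so D = M²/(4πt·(n_e·A·C_max)²).
n_e·A·C_max = 0.25 × 3.2 × 0.48 = 0.3840 kg/m.
D = 14²/(4π × 91 × 0.3840²) = 1.16 m²/day.

1.16 m²/day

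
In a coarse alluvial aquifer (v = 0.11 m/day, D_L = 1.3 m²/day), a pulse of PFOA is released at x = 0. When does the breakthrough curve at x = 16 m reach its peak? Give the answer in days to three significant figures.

73.4 days

For the 1D instantaneous-source solution, setting ∂C/∂t = 0 at fixed x gives v²t² + 2Dt − x² = 0, so t = (√(D² + v²x²) − D)/v².
√(D² + v²x²) = √(1.3² + 0.11² × 16²) = 2.188; v² = 0.0121.
t = (2.188 − 1.3)/0.0121 = 73.4 days (vs. the pure-advection estimate x/v = 145 d).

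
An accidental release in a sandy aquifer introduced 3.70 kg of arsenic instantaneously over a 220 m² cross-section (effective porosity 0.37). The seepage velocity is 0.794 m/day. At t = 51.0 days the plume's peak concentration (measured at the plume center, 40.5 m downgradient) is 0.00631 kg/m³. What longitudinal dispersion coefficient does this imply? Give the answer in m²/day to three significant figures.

At the plume center C_max = M/(n_e·A·√(4πDt)), so D = M²/(4πt·(n_e·A·C_max)²).
n_e·A·C_max = 0.37 × 220 × 0.00631 = 0.5136 kg/m.
D = 3.70²/(4π × 51.0 × 0.5136²) = 0.0810 m²/day.

0.0810 m²/day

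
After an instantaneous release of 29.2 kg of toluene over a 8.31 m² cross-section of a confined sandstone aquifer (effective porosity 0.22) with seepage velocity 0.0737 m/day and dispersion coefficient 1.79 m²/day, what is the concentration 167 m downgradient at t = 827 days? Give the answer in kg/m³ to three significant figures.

0.0175 kg/m³

For an instantaneous plane source, C(x,t) = M/(n_e·A·√(4πDt)) · exp(−(x−vt)²/(4Dt)), with n_e·A the pore (flow) area.
Plume center vt = 0.0737 × 827 = 60.9499 m, so the well at 167 m is 106.0501 m downgradient of the peak.
√(4πDt) = 136.4 m, giving peak height M/(n_e·A·√(4πDt)) = 29.2/(0.22 × 8.31 × 136.4) = 0.1171 kg/m³.
(x−vt)²/(4Dt) = (106.0501)²/(4 × 1.79 × 827) = 1.899; exp(−1.899) = 0.1497.
C = 0.1171 × 0.1497 = 0.0175 kg/m³.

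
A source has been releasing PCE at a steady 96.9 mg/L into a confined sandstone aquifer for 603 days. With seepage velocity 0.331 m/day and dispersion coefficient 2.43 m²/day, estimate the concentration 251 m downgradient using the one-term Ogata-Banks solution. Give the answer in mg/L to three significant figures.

16.6 mg/L

For a continuous step input, C/C₀ ≈ ½·erfc((x−vt)/(2√(Dt))).
vt = 0.331 × 603 = 199.593 m and 2√(Dt) = 2√(2.43 × 603) = 76.56 m.
Argument (x−vt)/(2√(Dt)) = (251 − 199.593)/76.56 = 0.6715; ½·erfc(0.6715) = 0.1711.
C = 96.9 × 0.1711 = 16.6 mg/L.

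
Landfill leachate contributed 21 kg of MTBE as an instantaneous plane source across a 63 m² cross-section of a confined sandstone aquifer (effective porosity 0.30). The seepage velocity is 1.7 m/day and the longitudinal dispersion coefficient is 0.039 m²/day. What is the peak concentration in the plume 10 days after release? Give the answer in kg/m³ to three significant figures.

The peak of an instantaneous 1D plume sits at x = vt; there the Gaussian factor is 1 and C_max = M/(n_e·A·√(4πDt)), where n_e·A is the pore area the mass is dissolved in.
√(4πDt) = √(4π × 0.039 × 10) = 2.214 m, so C_max = 21/(0.30 × 63 × 2.214) = 0.502 kg/m³.

0.502 kg/m³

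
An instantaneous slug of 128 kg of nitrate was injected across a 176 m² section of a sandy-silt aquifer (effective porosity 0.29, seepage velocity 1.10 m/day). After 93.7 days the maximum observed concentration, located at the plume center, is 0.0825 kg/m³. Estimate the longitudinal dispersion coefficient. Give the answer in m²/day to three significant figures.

At the plume center C_max = M/(n_e·A·√(4πDt)), so D = M²/(4πt·(n_e·A·C_max)²).
n_e·A·C_max = 0.29 × 176 × 0.0825 = 4.211 kg/m.
D = 128²/(4π × 93.7 × 4.211²) = 0.785 m²/day.

0.785 m²/day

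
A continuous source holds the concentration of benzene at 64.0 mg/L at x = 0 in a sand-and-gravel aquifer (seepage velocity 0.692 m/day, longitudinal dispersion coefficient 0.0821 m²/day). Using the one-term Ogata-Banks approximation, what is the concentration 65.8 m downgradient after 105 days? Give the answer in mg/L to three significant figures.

For a continuous step input, C/C₀ ≈ ½·erfc((x−vt)/(2√(Dt))).
vt = 0.692 × 105 = 72.66 m and 2√(Dt) = 2√(0.0821 × 105) = 5.872 m.
Argument (x−vt)/(2√(Dt)) = (65.8 − 72.66)/5.872 = -1.168; ½·erfc(-1.168) = 0.9507.
C = 64.0 × 0.9507 = 60.8 mg/L.

60.8 mg/L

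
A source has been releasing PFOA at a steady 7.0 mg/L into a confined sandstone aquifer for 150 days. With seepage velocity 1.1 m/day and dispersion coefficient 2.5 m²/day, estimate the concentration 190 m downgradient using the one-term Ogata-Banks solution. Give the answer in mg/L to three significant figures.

For a continuous step input, C/C₀ ≈ ½·erfc((x−vt)/(2√(Dt))).
vt = 1.1 × 150 = 165 m and 2√(Dt) = 2√(2.5 × 150) = 38.73 m.
Argument (x−vt)/(2√(Dt)) = (190 − 165)/38.73 = 0.6455; ½·erfc(0.6455) = 0.1807.
C = 7.0 × 0.1807 = 1.26 mg/L.

1.26 mg/L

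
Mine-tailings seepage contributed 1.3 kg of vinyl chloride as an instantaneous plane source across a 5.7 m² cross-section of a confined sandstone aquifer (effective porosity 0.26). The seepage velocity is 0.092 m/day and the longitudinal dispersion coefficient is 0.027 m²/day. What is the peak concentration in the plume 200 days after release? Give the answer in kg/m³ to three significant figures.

The peak of an instantaneous 1D plume sits at x = vt; there the Gaussian factor is 1 and C_max = M/(n_e·A·√(4πDt)), where n_e·A is the pore area the mass is dissolved in.
√(4πDt) = √(4π × 0.027 × 200) = 8.238 m, so C_max = 1.3/(0.26 × 5.7 × 8.238) = 0.106 kg/m³.

0.106 kg/m³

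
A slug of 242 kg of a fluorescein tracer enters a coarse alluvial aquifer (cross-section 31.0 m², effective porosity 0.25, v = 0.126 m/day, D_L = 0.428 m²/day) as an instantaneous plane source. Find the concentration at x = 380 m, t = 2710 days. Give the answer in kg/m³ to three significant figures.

0.188 kg/m³

For an instantaneous plane source, C(x,t) = M/(n_e·A·√(4πDt)) · exp(−(x−vt)²/(4Dt)), with n_e·A the pore (flow) area.
Plume center vt = 0.126 × 2710 = 341.46 m, so the well at 380 m is 38.54 m downgradient of the peak.
√(4πDt) = 120.7 m, giving peak height M/(n_e·A·√(4πDt)) = 242/(0.25 × 31.0 × 120.7) = 0.2587 kg/m³.
(x−vt)²/(4Dt) = (38.54)²/(4 × 0.428 × 2710) = 0.3201; exp(−0.3201) = 0.7261.
C = 0.2587 × 0.7261 = 0.188 kg/m³.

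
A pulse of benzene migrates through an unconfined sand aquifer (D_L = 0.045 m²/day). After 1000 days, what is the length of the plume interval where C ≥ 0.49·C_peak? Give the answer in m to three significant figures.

22.7 m

The plume is Gaussian with σ = √(2Dt) = √(2 × 0.045 × 1000) = 9.487 m.
C/C_peak = exp(−Δx²/(2σ²)) = 0.49 ⇒ Δx = σ·√(−2 ln 0.49) = 9.487 × 1.194 = 11.33 m.
Width = 2Δx = 22.7 m.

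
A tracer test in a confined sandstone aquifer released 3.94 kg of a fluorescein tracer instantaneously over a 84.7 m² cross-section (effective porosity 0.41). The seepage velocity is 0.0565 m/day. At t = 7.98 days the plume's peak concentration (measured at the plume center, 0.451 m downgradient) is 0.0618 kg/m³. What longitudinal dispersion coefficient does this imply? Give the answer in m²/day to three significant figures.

0.0336 m²/day

At the plume center C_max = M/(n_e·A·√(4πDt)), so D = M²/(4πt·(n_e·A·C_max)²).
n_e·A·C_max = 0.41 × 84.7 × 0.0618 = 2.146 kg/m.
D = 3.94²/(4π × 7.98 × 2.146²) = 0.0336 m²/day.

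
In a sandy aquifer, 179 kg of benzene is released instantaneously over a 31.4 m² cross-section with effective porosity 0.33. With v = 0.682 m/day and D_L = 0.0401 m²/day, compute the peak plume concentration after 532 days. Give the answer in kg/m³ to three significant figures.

The peak of an instantaneous 1D plume sits at x = vt; there the Gaussian factor is 1 and C_max = M/(n_e·A·√(4πDt)), where n_e·A is the pore area the mass is dissolved in.
√(4πDt) = √(4π × 0.0401 × 532) = 16.37 m, so C_max = 179/(0.33 × 31.4 × 16.37) = 1.06 kg/m³.

1.06 kg/m³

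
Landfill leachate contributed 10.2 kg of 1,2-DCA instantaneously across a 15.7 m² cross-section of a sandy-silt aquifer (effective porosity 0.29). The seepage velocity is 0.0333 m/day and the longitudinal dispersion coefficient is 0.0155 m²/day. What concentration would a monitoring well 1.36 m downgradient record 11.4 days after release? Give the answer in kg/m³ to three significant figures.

0.386 kg/m³

For an instantaneous plane source, C(x,t) = M/(n_e·A·√(4πDt)) · exp(−(x−vt)²/(4Dt)), with n_e·A the pore (flow) area.
Plume center vt = 0.0333 × 11.4 = 0.37962 m, so the well at 1.36 m is 0.98038 m downgradient of the peak.
√(4πDt) = 1.490 m, giving peak height M/(n_e·A·√(4πDt)) = 10.2/(0.29 × 15.7 × 1.490) = 1.504 kg/m³.
(x−vt)²/(4Dt) = (0.98038)²/(4 × 0.0155 × 11.4) = 1.360; exp(−1.360) = 0.2567.
C = 1.504 × 0.2567 = 0.386 kg/m³.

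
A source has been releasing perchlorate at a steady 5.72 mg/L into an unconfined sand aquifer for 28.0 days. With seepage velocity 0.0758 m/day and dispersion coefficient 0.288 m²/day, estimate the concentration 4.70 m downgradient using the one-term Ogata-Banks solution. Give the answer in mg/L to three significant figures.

For a continuous step input, C/C₀ ≈ ½·erfc((x−vt)/(2√(Dt))).
vt = 0.0758 × 28.0 = 2.1224 m and 2√(Dt) = 2√(0.288 × 28.0) = 5.679 m.
Argument (x−vt)/(2√(Dt)) = (4.70 − 2.1224)/5.679 = 0.4539; ½·erfc(0.4539) = 0.2605.
C = 5.72 × 0.2605 = 1.49 mg/L.

1.49 mg/L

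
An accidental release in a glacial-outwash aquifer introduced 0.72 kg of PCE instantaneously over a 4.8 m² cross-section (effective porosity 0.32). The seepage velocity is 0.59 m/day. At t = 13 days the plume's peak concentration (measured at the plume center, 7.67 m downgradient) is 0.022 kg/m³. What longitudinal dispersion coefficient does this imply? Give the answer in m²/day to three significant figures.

At the plume center C_max = M/(n_e·A·√(4πDt)), so D = M²/(4πt·(n_e·A·C_max)²).
n_e·A·C_max = 0.32 × 4.8 × 0.022 = 0.03379 kg/m.
D = 0.72²/(4π × 13 × 0.03379²) = 2.78 m²/day.

2.78 m²/day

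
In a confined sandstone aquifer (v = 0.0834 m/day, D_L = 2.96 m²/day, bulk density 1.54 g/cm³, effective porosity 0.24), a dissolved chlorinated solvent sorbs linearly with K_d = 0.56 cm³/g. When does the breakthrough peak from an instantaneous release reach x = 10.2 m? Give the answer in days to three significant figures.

Retardation factor R = 1 + ρ_b·K_d/n = 1 + 1.54 × 0.56/0.24 = 4.593.
Sorption retards both mechanisms: v_R = v/R = 0.01816 m/day, D_R = D/R = 0.6445 m²/day.
Peak time from v_R²t² + 2D_R t − x² = 0: t = (√(D_R² + v_R²x²) − D_R)/v_R².
√(D_R² + v_R²x²) = √(0.6445² + 0.01816² × 10.2²) = 0.6706; v_R² = 0.0003298.
t = (0.6706 − 0.6445)/0.0003298 = 79.1 days.

79.1 days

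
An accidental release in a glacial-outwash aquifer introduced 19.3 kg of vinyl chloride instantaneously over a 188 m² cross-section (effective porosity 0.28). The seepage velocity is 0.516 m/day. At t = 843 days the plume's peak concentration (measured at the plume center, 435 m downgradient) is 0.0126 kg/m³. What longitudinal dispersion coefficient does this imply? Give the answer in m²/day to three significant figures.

0.0799 m²/day

At the plume center C_max = M/(n_e·A·√(4πDt)), so D = M²/(4πt·(n_e·A·C_max)²).
n_e·A·C_max = 0.28 × 188 × 0.0126 = 0.6633 kg/m.
D = 19.3²/(4π × 843 × 0.6633²) = 0.0799 m²/day.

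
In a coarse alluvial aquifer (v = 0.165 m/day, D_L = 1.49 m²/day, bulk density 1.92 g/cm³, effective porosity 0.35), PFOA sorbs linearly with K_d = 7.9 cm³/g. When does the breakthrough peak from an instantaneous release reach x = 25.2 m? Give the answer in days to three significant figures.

Retardation factor R = 1 + ρ_b·K_d/n = 1 + 1.92 × 7.9/0.35 = 44.34.
Sorption retards both mechanisms: v_R = v/R = 0.003721 m/day, D_R = D/R = 0.03360 m²/day.
Peak time from v_R²t² + 2D_R t − x² = 0: t = (√(D_R² + v_R²x²) − D_R)/v_R².
√(D_R² + v_R²x²) = √(0.03360² + 0.003721² × 25.2²) = 0.09961; v_R² = 1.385e-05.
t = (0.09961 − 0.03360)/1.385e-05 = 4770 days.

4770 days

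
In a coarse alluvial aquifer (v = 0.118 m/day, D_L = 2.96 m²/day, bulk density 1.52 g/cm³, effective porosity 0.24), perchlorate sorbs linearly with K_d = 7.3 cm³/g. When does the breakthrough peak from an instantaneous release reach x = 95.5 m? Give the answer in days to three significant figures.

Retardation factor R = 1 + ρ_b·K_d/n = 1 + 1.52 × 7.3/0.24 = 47.23.
Sorption retards both mechanisms: v_R = v/R = 0.002498 m/day, D_R = D/R = 0.06267 m²/day.
Peak time from v_R²t² + 2D_R t − x² = 0: t = (√(D_R² + v_R²x²) − D_R)/v_R².
√(D_R² + v_R²x²) = √(0.06267² + 0.002498² × 95.5²) = 0.2467; v_R² = 6.240e-06.
t = (0.2467 − 0.06267)/6.240e-06 = 29500 days.

29500 days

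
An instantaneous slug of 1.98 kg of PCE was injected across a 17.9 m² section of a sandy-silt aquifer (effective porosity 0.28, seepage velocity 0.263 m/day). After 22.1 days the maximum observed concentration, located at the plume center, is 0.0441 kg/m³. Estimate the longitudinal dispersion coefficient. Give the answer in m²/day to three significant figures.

0.289 m²/day

At the plume center C_max = M/(n_e·A·√(4πDt)), so D = M²/(4πt·(n_e·A·C_max)²).
n_e·A·C_max = 0.28 × 17.9 × 0.0441 = 0.2210 kg/m.
D = 1.98²/(4π × 22.1 × 0.2210²) = 0.289 m²/day.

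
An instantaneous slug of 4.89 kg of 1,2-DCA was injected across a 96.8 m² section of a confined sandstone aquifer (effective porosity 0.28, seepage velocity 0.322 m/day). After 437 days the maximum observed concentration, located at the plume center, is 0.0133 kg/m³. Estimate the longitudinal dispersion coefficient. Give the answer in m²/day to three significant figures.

At the plume center C_max = M/(n_e·A·√(4πDt)), so D = M²/(4πt·(n_e·A·C_max)²).
n_e·A·C_max = 0.28 × 96.8 × 0.0133 = 0.3605 kg/m.
D = 4.89²/(4π × 437 × 0.3605²) = 0.0335 m²/day.

0.0335 m²/day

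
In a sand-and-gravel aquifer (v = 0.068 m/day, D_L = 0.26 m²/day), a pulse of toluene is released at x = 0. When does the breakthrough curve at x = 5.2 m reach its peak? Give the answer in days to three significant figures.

38.7 days

For the 1D instantaneous-source solution, setting ∂C/∂t = 0 at fixed x gives v²t² + 2Dt − x² = 0, so t = (√(D² + v²x²) − D)/v².
√(D² + v²x²) = √(0.26² + 0.068² × 5.2²) = 0.4389; v² = 0.004624.
t = (0.4389 − 0.26)/0.004624 = 38.7 days (vs. the pure-advection estimate x/v = 76.5 d).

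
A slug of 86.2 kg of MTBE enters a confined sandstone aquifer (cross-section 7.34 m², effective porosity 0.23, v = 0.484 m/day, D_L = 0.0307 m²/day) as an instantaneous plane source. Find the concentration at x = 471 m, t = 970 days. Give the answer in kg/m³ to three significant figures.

For an instantaneous plane source, C(x,t) = M/(n_e·A·√(4πDt)) · exp(−(x−vt)²/(4Dt)), with n_e·A the pore (flow) area.
Plume center vt = 0.484 × 970 = 469.48 m, so the well at 471 m is 1.52 m downgradient of the peak.
√(4πDt) = 19.34 m, giving peak height M/(n_e·A·√(4πDt)) = 86.2/(0.23 × 7.34 × 19.34) = 2.640 kg/m³.
(x−vt)²/(4Dt) = (1.52)²/(4 × 0.0307 × 970) = 0.01940; exp(−0.01940) = 0.9808.
C = 2.640 × 0.9808 = 2.59 kg/m³.

2.59 kg/m³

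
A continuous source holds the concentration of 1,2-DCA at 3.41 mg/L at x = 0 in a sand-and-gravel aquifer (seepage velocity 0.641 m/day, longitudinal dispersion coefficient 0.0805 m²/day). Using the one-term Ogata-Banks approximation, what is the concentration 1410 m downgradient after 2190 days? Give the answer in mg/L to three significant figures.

For a continuous step input, C/C₀ ≈ ½·erfc((x−vt)/(2√(Dt))).
vt = 0.641 × 2190 = 1403.79 m and 2√(Dt) = 2√(0.0805 × 2190) = 26.56 m.
Argument (x−vt)/(2√(Dt)) = (1410 − 1403.79)/26.56 = 0.2338; ½·erfc(0.2338) = 0.3705.
C = 3.41 × 0.3705 = 1.26 mg/L.

1.26 mg/L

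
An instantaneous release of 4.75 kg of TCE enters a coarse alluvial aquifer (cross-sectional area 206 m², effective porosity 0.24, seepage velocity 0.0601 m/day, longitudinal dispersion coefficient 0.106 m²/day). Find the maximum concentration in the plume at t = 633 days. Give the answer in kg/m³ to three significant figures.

The peak of an instantaneous 1D plume sits at x = vt; there the Gaussian factor is 1 and C_max = M/(n_e·A·√(4πDt)), where n_e·A is the pore area the mass is dissolved in.
√(4πDt) = √(4π × 0.106 × 633) = 29.04 m, so C_max = 4.75/(0.24 × 206 × 29.04) = 0.00331 kg/m³.

0.00331 kg/m³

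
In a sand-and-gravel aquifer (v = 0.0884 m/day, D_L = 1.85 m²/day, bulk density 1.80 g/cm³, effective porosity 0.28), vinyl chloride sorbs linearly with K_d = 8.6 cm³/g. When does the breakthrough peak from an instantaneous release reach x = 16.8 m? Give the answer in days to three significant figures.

3760 days

Retardation factor R = 1 + ρ_b·K_d/n = 1 + 1.80 × 8.6/0.28 = 56.29.
Sorption retards both mechanisms: v_R = v/R = 0.001570 m/day, D_R = D/R = 0.03287 m²/day.
Peak time from v_R²t² + 2D_R t − x² = 0: t = (√(D_R² + v_R²x²) − D_R)/v_R².
√(D_R² + v_R²x²) = √(0.03287² + 0.001570² × 16.8²) = 0.04214; v_R² = 2.465e-06.
t = (0.04214 − 0.03287)/2.465e-06 = 3760 days.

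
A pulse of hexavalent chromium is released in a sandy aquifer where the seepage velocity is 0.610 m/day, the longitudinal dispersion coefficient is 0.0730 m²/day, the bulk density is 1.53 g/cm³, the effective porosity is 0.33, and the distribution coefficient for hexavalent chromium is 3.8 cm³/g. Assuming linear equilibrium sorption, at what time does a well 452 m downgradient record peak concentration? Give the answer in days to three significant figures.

13800 days

Retardation factor R = 1 + ρ_b·K_d/n = 1 + 1.53 × 3.8/0.33 = 18.62.
Sorption retards both mechanisms: v_R = v/R = 0.03276 m/day, D_R = D/R = 0.003921 m²/day.
Peak time from v_R²t² + 2D_R t − x² = 0: t = (√(D_R² + v_R²x²) − D_R)/v_R².
√(D_R² + v_R²x²) = √(0.003921² + 0.03276² × 452²) = 14.81; v_R² = 0.001073.
t = (14.81 − 0.003921)/0.001073 = 13800 days.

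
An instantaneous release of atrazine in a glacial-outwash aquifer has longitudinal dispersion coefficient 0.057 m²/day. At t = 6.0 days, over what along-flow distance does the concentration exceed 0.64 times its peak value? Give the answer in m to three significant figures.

The plume is Gaussian with σ = √(2Dt) = √(2 × 0.057 × 6.0) = 0.8270 m.
C/C_peak = exp(−Δx²/(2σ²)) = 0.64 ⇒ Δx = σ·√(−2 ln 0.64) = 0.8270 × 0.9448 = 0.7813 m.
Width = 2Δx = 1.56 m.

1.56 m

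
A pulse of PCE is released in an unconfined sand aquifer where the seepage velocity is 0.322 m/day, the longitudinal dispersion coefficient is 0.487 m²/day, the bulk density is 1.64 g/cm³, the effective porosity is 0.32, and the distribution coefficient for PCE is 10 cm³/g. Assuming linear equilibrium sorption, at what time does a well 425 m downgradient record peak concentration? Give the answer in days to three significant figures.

Retardation factor R = 1 + ρ_b·K_d/n = 1 + 1.64 × 10/0.32 = 52.25.
Sorption retards both mechanisms: v_R = v/R = 0.006163 m/day, D_R = D/R = 0.009321 m²/day.
Peak time from v_R²t² + 2D_R t − x² = 0: t = (√(D_R² + v_R²x²) − D_R)/v_R².
√(D_R² + v_R²x²) = √(0.009321² + 0.006163² × 425²) = 2.619; v_R² = 3.798e-05.
t = (2.619 − 0.009321)/3.798e-05 = 68700 days.

68700 days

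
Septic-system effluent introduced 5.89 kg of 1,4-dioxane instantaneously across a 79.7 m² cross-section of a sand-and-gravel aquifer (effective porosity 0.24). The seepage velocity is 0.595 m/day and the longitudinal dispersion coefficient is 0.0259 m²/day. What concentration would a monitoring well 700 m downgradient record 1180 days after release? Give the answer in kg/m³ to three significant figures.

0.0152 kg/m³

For an instantaneous plane source, C(x,t) = M/(n_e·A·√(4πDt)) · exp(−(x−vt)²/(4Dt)), with n_e·A the pore (flow) area.
Plume center vt = 0.595 × 1180 = 702.1 m, so the well at 700 m is 2.1 m upgradient of the peak.
√(4πDt) = 19.60 m, giving peak height M/(n_e·A·√(4πDt)) = 5.89/(0.24 × 79.7 × 19.60) = 0.01571 kg/m³.
(x−vt)²/(4Dt) = (-2.1)²/(4 × 0.0259 × 1180) = 0.03607; exp(−0.03607) = 0.9646.
C = 0.01571 × 0.9646 = 0.0152 kg/m³.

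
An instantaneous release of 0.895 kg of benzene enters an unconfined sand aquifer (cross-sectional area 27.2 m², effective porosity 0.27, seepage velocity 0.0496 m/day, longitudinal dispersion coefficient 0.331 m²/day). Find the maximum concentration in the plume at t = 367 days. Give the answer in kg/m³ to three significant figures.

The peak of an instantaneous 1D plume sits at x = vt; there the Gaussian factor is 1 and C_max = M/(n_e·A·√(4πDt)), where n_e·A is the pore area the mass is dissolved in.
√(4πDt) = √(4π × 0.331 × 367) = 39.07 m, so C_max = 0.895/(0.27 × 27.2 × 39.07) = 0.00312 kg/m³.

0.00312 kg/m³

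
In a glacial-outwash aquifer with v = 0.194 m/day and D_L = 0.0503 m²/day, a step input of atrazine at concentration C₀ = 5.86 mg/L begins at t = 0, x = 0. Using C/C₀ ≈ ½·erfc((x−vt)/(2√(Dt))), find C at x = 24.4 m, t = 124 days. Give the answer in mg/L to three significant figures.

For a continuous step input, C/C₀ ≈ ½·erfc((x−vt)/(2√(Dt))).
vt = 0.194 × 124 = 24.056 m and 2√(Dt) = 2√(0.0503 × 124) = 4.995 m.
Argument (x−vt)/(2√(Dt)) = (24.4 − 24.056)/4.995 = 0.06887; ½·erfc(0.06887) = 0.4612.
C = 5.86 × 0.4612 = 2.70 mg/L.

2.70 mg/L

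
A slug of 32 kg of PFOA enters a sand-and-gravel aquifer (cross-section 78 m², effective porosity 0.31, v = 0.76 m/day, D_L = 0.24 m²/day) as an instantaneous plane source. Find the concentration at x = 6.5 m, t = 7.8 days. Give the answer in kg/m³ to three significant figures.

0.261 kg/m³

For an instantaneous plane source, C(x,t) = M/(n_e·A·√(4πDt)) · exp(−(x−vt)²/(4Dt)), with n_e·A the pore (flow) area.
Plume center vt = 0.76 × 7.8 = 5.928 m, so the well at 6.5 m is 0.572 m downgradient of the peak.
√(4πDt) = 4.850 m, giving peak height M/(n_e·A·√(4πDt)) = 32/(0.31 × 78 × 4.850) = 0.2729 kg/m³.
(x−vt)²/(4Dt) = (0.572)²/(4 × 0.24 × 7.8) = 0.04369; exp(−0.04369) = 0.9573.
C = 0.2729 × 0.9573 = 0.261 kg/m³.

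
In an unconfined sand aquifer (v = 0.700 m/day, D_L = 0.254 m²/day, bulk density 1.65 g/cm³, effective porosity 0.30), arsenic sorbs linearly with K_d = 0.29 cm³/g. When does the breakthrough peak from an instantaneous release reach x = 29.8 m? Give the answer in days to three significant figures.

Retardation factor R = 1 + ρ_b·K_d/n = 1 + 1.65 × 0.29/0.30 = 2.595.
Sorption retards both mechanisms: v_R = v/R = 0.2697 m/day, D_R = D/R = 0.09788 m²/day.
Peak time from v_R²t² + 2D_R t − x² = 0: t = (√(D_R² + v_R²x²) − D_R)/v_R².
√(D_R² + v_R²x²) = √(0.09788² + 0.2697² × 29.8²) = 8.038; v_R² = 0.07274.
t = (8.038 − 0.09788)/0.07274 = 109 days.

109 days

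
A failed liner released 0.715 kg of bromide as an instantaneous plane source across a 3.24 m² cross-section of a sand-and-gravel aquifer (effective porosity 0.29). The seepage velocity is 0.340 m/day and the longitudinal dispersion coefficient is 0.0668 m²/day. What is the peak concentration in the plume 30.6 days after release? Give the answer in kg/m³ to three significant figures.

0.150 kg/m³

The peak of an instantaneous 1D plume sits at x = vt; there the Gaussian factor is 1 and C_max = M/(n_e·A·√(4πDt)), where n_e·A is the pore area the mass is dissolved in.
√(4πDt) = √(4π × 0.0668 × 30.6) = 5.068 m, so C_max = 0.715/(0.29 × 3.24 × 5.068) = 0.150 kg/m³.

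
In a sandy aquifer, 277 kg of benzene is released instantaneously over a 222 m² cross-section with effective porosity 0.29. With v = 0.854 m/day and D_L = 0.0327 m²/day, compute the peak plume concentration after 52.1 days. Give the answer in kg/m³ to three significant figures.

0.930 kg/m³

The peak of an instantaneous 1D plume sits at x = vt; there the Gaussian factor is 1 and C_max = M/(n_e·A·√(4πDt)), where n_e·A is the pore area the mass is dissolved in.
√(4πDt) = √(4π × 0.0327 × 52.1) = 4.627 m, so C_max = 277/(0.29 × 222 × 4.627) = 0.930 kg/m³.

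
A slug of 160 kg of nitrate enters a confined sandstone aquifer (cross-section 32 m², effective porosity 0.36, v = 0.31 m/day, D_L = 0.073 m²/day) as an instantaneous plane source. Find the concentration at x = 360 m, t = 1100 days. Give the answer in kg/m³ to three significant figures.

For an instantaneous plane source, C(x,t) = M/(n_e·A·√(4πDt)) · exp(−(x−vt)²/(4Dt)), with n_e·A the pore (flow) area.
Plume center vt = 0.31 × 1100 = 341 m, so the well at 360 m is 19 m downgradient of the peak.
√(4πDt) = 31.77 m, giving peak height M/(n_e·A·√(4πDt)) = 160/(0.36 × 32 × 31.77) = 0.4372 kg/m³.
(x−vt)²/(4Dt) = (19)²/(4 × 0.073 × 1100) = 1.124; exp(−1.124) = 0.3250.
C = 0.4372 × 0.3250 = 0.142 kg/m³.

0.142 kg/m³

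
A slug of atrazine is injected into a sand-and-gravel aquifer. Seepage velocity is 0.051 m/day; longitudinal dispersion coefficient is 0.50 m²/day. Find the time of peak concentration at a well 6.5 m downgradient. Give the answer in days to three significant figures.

38.4 days

For the 1D instantaneous-source solution, setting ∂C/∂t = 0 at fixed x gives v²t² + 2Dt − x² = 0, so t = (√(D² + v²x²) − D)/v².
√(D² + v²x²) = √(0.50² + 0.051² × 6.5²) = 0.5999; v² = 0.002601.
t = (0.5999 − 0.50)/0.002601 = 38.4 days (vs. the pure-advection estimate x/v = 127 d).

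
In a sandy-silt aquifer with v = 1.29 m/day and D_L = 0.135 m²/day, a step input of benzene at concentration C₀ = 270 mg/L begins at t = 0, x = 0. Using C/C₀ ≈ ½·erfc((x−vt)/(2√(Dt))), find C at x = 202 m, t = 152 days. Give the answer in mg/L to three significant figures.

48.0 mg/L

For a continuous step input, C/C₀ ≈ ½·erfc((x−vt)/(2√(Dt))).
vt = 1.29 × 152 = 196.08 m and 2√(Dt) = 2√(0.135 × 152) = 9.060 m.
Argument (x−vt)/(2√(Dt)) = (202 − 196.08)/9.060 = 0.6534; ½·erfc(0.6534) = 0.1777.
C = 270 × 0.1777 = 48.0 mg/L.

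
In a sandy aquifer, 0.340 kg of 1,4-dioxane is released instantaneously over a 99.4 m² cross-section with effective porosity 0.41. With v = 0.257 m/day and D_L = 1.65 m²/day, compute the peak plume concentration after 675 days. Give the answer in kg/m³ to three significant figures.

7.05e-05 kg/m³

The peak of an instantaneous 1D plume sits at x = vt; there the Gaussian factor is 1 and C_max = M/(n_e·A·√(4πDt)), where n_e·A is the pore area the mass is dissolved in.
√(4πDt) = √(4π × 1.65 × 675) = 118.3 m, so C_max = 0.340/(0.41 × 99.4 × 118.3) = 7.05e-05 kg/m³.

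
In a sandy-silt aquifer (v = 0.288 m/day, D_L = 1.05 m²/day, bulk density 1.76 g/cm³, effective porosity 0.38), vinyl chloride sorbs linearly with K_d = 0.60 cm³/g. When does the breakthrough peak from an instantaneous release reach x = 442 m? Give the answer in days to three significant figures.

Retardation factor R = 1 + ρ_b·K_d/n = 1 + 1.76 × 0.60/0.38 = 3.779.
Sorption retards both mechanisms: v_R = v/R = 0.07621 m/day, D_R = D/R = 0.2779 m²/day.
Peak time from v_R²t² + 2D_R t − x² = 0: t = (√(D_R² + v_R²x²) − D_R)/v_R².
√(D_R² + v_R²x²) = √(0.2779² + 0.07621² × 442²) = 33.69; v_R² = 0.005808.
t = (33.69 − 0.2779)/0.005808 = 5750 days.

5750 days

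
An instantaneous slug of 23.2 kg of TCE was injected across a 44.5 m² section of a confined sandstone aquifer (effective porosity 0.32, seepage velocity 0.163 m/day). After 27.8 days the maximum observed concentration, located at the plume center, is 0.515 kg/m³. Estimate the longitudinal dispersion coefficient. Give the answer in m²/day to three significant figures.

0.0286 m²/day

At the plume center C_max = M/(n_e·A·√(4πDt)), so D = M²/(4πt·(n_e·A·C_max)²).
n_e·A·C_max = 0.32 × 44.5 × 0.515 = 7.334 kg/m.
D = 23.2²/(4π × 27.8 × 7.334²) = 0.0286 m²/day.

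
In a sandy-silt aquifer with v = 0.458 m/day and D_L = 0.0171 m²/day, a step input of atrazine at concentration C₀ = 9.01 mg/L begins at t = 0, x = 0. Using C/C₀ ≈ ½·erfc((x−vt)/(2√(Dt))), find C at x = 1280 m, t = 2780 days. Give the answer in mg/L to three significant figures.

For a continuous step input, C/C₀ ≈ ½·erfc((x−vt)/(2√(Dt))).
vt = 0.458 × 2780 = 1273.24 m and 2√(Dt) = 2√(0.0171 × 2780) = 13.79 m.
Argument (x−vt)/(2√(Dt)) = (1280 − 1273.24)/13.79 = 0.4902; ½·erfc(0.4902) = 0.2441.
C = 9.01 × 0.2441 = 2.20 mg/L.

2.20 mg/L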